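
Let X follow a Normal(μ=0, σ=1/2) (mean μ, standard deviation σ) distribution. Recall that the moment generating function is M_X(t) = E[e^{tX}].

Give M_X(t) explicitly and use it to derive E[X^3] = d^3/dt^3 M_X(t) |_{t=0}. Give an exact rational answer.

M_X(t) = e^(t^2/8)
M′(t) = t*e^(t^2/8)/4
M′′(t) = t^2*e^(t^2/8)/16 + e^(t^2/8)/4
M′′′(t) = t^3*e^(t^2/8)/64 + 3*t*e^(t^2/8)/16

E[X^3] = M′′′(0) = 0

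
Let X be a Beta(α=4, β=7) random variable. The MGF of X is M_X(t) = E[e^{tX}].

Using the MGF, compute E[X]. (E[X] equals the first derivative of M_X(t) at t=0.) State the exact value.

E[X] = D[M](0) = 4/11

M_X(t) = ₁F₁(4; 11; t)
D[M](t) = 4*₁F₁(5; 12; t)/11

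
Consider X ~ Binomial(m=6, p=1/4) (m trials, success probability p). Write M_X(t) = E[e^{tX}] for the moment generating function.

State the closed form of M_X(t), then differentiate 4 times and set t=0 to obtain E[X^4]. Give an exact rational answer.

E[X^4] = D^4[M](0) = 873/32

M_X(t) = (e^(t)/4 + 3/4)^6
D^4[M](t) = 81*e^(6*t)/256 + 5625*e^(5*t)/2048 + 135*e^(4*t)/16 + 10935*e^(3*t)/1024 + 1215*e^(2*t)/256 + 729*e^(t)/2048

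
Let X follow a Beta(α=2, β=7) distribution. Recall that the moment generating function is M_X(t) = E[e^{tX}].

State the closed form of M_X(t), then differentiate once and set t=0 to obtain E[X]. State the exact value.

E[X] = M^(1)(0) = 2/9

M_X(t) = ₁F₁(2; 9; t)
M^(1)(t) = 2*₁F₁(3; 10; t)/9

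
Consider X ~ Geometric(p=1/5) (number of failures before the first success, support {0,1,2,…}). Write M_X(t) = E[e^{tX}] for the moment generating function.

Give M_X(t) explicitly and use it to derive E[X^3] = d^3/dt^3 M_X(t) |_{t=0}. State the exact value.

E[X^3] = D^3[M](0) = 484

M_X(t) = 1/(5*(1 - 4*e^(t)/5))
D^3[M](t) = (64*e^(3*t) + 320*e^(2*t) + 100*e^(t))/(256*e^(4*t) - 1280*e^(3*t) + 2400*e^(2*t) - 2000*e^(t) + 625)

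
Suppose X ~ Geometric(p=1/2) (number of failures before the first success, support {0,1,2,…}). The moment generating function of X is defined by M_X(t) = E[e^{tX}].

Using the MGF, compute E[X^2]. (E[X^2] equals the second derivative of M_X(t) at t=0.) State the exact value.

E[X^2] = M^(2)(0) = 3

M_X(t) = 1/(2*(1 - e^(t)/2))
M^(2)(t) = (-e^(2*t) - 2*e^(t))/(e^(3*t) - 6*e^(2*t) + 12*e^(t) - 8)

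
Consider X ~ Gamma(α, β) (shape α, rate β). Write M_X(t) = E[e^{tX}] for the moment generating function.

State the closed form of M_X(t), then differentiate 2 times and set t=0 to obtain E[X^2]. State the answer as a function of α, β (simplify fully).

M_X(t) = (β/(β - t))^α
dM/dt = -α*β^α*(1/(β - t))^α/(-β + t)
d^2M/dt^2 = (α^2*β^α*(1/(β - t))^α + α*β^α*(1/(β - t))^α)/(β^2 - 2*β*t + t^2)

E[X^2] = d^2M/dt^2 |_{t=0} = α*(α + 1)/β^2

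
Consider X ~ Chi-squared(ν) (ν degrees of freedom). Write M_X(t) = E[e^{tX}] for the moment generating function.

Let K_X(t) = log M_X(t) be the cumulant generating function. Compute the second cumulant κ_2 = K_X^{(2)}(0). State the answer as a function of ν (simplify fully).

κ_2 = K^(2)(0) = 2*ν

M_X(t) = (1 - 2*t)^(-ν/2)
K_X(t) = log M_X(t) = -ν*log(1 - 2*t)/2
K^(2)(t) = 2*ν/(4*t^2 - 4*t + 1)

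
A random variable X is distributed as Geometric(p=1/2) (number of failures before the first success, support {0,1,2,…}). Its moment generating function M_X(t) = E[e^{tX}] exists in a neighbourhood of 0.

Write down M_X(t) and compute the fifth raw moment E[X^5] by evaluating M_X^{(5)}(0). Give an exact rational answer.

M_X(t) = 1/(2*(1 - e^(t)/2))
dM/dt = e^(t)/(e^(2*t) - 4*e^(t) + 4)
d^2M/dt^2 = (-e^(2*t) - 2*e^(t))/(e^(3*t) - 6*e^(2*t) + 12*e^(t) - 8)
d^3M/dt^3 = (e^(3*t) + 8*e^(2*t) + 4*e^(t))/(e^(4*t) - 8*e^(3*t) + 24*e^(2*t) - 32*e^(t) + 16)
d^4M/dt^4 = (-e^(4*t) - 22*e^(3*t) - 44*e^(2*t) - 8*e^(t))/(e^(5*t) - 10*e^(4*t) + 40*e^(3*t) - 80*e^(2*t) + 80*e^(t) - 32)
d^5M/dt^5 = (e^(5*t) + 52*e^(4*t) + 264*e^(3*t) + 208*e^(2*t) + 16*e^(t))/(e^(6*t) - 12*e^(5*t) + 60*e^(4*t) - 160*e^(3*t) + 240*e^(2*t) - 192*e^(t) + 64)

E[X^5] = d^5M/dt^5 |_{t=0} = 541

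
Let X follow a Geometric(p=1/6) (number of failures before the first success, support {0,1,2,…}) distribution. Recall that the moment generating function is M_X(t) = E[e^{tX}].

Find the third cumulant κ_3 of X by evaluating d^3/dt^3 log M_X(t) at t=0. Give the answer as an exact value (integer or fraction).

κ_3 = d^3K/dt^3 |_{t=0} = 330

M_X(t) = 1/(6*(1 - 5*e^(t)/6))
K_X(t) = log M_X(t) = -log(1 - 5*e^(t)/6) - log(6)
dK/dt = -5*e^(t)/(5*e^(t) - 6)
d^2K/dt^2 = 30*e^(t)/(25*e^(2*t) - 60*e^(t) + 36)
d^3K/dt^3 = (-150*e^(2*t) - 180*e^(t))/(125*e^(3*t) - 450*e^(2*t) + 540*e^(t) - 216)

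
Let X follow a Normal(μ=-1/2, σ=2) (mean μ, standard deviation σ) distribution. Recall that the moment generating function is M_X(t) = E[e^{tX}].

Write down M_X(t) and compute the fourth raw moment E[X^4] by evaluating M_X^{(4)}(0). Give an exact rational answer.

M_X(t) = e^(2*t^2 - t/2)
M′(t) = 4*t*e^(-t/2)*e^(2*t^2) - e^(-t/2)*e^(2*t^2)/2
M′′(t) = (64*t^2*e^(2*t^2) - 16*t*e^(2*t^2) + 17*e^(2*t^2))*e^(-t/2)/4
M′′′(t) = (512*t^3*e^(2*t^2) - 192*t^2*e^(2*t^2) + 408*t*e^(2*t^2) - 49*e^(2*t^2))*e^(-t/2)/8
M′′′′(t) = (4096*t^4*e^(2*t^2) - 2048*t^3*e^(2*t^2) + 6528*t^2*e^(2*t^2) - 1568*t*e^(2*t^2) + 865*e^(2*t^2))*e^(-t/2)/16

E[X^4] = M′′′′(0) = 865/16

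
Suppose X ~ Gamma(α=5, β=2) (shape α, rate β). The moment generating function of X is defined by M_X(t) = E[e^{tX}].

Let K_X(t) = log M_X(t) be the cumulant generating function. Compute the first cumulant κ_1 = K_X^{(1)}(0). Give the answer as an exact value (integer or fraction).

κ_1 = K′(0) = 5/2

M_X(t) = 32/(2 - t)^5
K_X(t) = log M_X(t) = -5*log(2 - t) + 5*log(2)
K′(t) = -5/(t - 2)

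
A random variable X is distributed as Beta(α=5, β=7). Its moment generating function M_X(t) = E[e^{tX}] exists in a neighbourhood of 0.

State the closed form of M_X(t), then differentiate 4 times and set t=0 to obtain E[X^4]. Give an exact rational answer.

E[X^4] = M′′′′(0) = 2/39

M_X(t) = ₁F₁(5; 12; t)
M′(t) = 5*₁F₁(6; 13; t)/12
M′′(t) = 5*₁F₁(7; 14; t)/26
M′′′(t) = 5*₁F₁(8; 15; t)/52
M′′′′(t) = 2*₁F₁(9; 16; t)/39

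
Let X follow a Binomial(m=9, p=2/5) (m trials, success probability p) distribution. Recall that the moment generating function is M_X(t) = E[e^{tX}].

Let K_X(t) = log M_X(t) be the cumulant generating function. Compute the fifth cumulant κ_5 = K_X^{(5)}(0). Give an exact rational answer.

κ_5 = d^5K/dt^5 |_{t=0} = -2538/3125

M_X(t) = (2*e^(t)/5 + 3/5)^9
K_X(t) = log M_X(t) = 9*log(2*e^(t)/5 + 3/5)
dK/dt = 18*e^(t)/(2*e^(t) + 3)
d^2K/dt^2 = 54*e^(t)/(4*e^(2*t) + 12*e^(t) + 9)
d^3K/dt^3 = (-108*e^(2*t) + 162*e^(t))/(8*e^(3*t) + 36*e^(2*t) + 54*e^(t) + 27)
d^4K/dt^4 = (216*e^(3*t) - 1296*e^(2*t) + 486*e^(t))/(16*e^(4*t) + 96*e^(3*t) + 216*e^(2*t) + 216*e^(t) + 81)
d^5K/dt^5 = (-432*e^(4*t) + 7128*e^(3*t) - 10692*e^(2*t) + 1458*e^(t))/(32*e^(5*t) + 240*e^(4*t) + 720*e^(3*t) + 1080*e^(2*t) + 810*e^(t) + 243)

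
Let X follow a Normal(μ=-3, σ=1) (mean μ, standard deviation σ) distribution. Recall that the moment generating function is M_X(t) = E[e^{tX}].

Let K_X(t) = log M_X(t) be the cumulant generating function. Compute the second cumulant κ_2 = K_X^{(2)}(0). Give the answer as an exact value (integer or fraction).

M_X(t) = e^(t^2/2 - 3*t)
K_X(t) = log M_X(t) = t^2/2 - 3*t
K^(2)(t) = 1

κ_2 = K^(2)(0) = 1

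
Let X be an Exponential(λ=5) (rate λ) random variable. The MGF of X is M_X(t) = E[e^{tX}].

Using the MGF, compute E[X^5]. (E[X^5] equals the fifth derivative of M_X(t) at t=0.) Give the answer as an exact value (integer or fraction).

M_X(t) = 5/(5 - t)
dM/dt = 5/(t^2 - 10*t + 25)
d^2M/dt^2 = -10/(t^3 - 15*t^2 + 75*t - 125)
d^3M/dt^3 = 30/(t^4 - 20*t^3 + 150*t^2 - 500*t + 625)
d^4M/dt^4 = -120/(t^5 - 25*t^4 + 250*t^3 - 1250*t^2 + 3125*t - 3125)
d^5M/dt^5 = 600/(t^6 - 30*t^5 + 375*t^4 - 2500*t^3 + 9375*t^2 - 18750*t + 15625)

E[X^5] = d^5M/dt^5 |_{t=0} = 24/625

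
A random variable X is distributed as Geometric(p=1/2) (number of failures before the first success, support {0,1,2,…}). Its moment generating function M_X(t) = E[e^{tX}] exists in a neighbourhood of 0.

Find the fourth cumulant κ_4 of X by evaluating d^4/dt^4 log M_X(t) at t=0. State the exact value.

M_X(t) = 1/(2*(1 - e^(t)/2))
K_X(t) = log M_X(t) = -log(1 - e^(t)/2) - log(2)
K^(4)(t) = (2*e^(3*t) + 16*e^(2*t) + 8*e^(t))/(e^(4*t) - 8*e^(3*t) + 24*e^(2*t) - 32*e^(t) + 16)

κ_4 = K^(4)(0) = 26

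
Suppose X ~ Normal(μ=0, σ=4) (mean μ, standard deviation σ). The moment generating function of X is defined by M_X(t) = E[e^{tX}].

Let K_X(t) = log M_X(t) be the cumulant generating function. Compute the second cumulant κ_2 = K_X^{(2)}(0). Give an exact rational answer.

M_X(t) = e^(8*t^2)
K_X(t) = log M_X(t) = 8*t^2
K^(2)(t) = 16

κ_2 = K^(2)(0) = 16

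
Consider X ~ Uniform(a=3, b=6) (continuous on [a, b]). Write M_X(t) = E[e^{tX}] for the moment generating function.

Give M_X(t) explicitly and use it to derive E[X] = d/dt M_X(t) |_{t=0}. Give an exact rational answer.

E[X] = dM/dt |_{t=0} = 9/2

M_X(t) = (e^(6*t) - e^(3*t))/(3*t)
dM/dt = (6*t*e^(6*t) - 3*t*e^(3*t) - e^(6*t) + e^(3*t))/(3*t^2)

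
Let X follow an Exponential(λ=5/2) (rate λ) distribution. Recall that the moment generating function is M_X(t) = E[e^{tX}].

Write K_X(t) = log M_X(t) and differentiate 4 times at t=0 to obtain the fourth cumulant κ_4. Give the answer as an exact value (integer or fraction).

M_X(t) = 5/(2*(5/2 - t))
K_X(t) = log M_X(t) = -log(5/2 - t) - log(2) + log(5)
dK/dt = -2/(2*t - 5)
d^2K/dt^2 = 4/(4*t^2 - 20*t + 25)
d^3K/dt^3 = -16/(8*t^3 - 60*t^2 + 150*t - 125)
d^4K/dt^4 = 96/(16*t^4 - 160*t^3 + 600*t^2 - 1000*t + 625)

κ_4 = d^4K/dt^4 |_{t=0} = 96/625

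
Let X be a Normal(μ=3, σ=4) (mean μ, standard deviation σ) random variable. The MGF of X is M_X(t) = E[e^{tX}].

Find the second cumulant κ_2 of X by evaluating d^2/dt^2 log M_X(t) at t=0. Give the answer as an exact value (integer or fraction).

M_X(t) = e^(8*t^2 + 3*t)
K_X(t) = log M_X(t) = 8*t^2 + 3*t
D^2[K](t) = 16

κ_2 = D^2[K](0) = 16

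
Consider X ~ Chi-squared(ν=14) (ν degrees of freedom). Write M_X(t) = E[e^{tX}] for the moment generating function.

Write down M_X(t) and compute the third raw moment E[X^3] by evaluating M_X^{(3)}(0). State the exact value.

M_X(t) = (1 - 2*t)^(-7)
D^3[M](t) = 4032/(1024*t^10 - 5120*t^9 + 11520*t^8 - 15360*t^7 + 13440*t^6 - 8064*t^5 + 3360*t^4 - 960*t^3 + 180*t^2 - 20*t + 1)

E[X^3] = D^3[M](0) = 4032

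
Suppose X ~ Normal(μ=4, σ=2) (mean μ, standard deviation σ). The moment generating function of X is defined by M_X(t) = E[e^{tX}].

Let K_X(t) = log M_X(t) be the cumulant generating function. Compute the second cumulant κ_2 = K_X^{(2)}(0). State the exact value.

κ_2 = K^(2)(0) = 4

M_X(t) = e^(2*t^2 + 4*t)
K_X(t) = log M_X(t) = 2*t^2 + 4*t
K^(2)(t) = 4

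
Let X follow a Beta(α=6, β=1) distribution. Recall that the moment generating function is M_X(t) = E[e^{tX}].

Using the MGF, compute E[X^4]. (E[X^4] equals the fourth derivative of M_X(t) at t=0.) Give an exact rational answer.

M_X(t) = ₁F₁(6; 7; t)
dM/dt = 6*₁F₁(7; 8; t)/7
d^2M/dt^2 = 3*₁F₁(8; 9; t)/4
d^3M/dt^3 = 2*₁F₁(9; 10; t)/3
d^4M/dt^4 = 3*₁F₁(10; 11; t)/5

E[X^4] = d^4M/dt^4 |_{t=0} = 3/5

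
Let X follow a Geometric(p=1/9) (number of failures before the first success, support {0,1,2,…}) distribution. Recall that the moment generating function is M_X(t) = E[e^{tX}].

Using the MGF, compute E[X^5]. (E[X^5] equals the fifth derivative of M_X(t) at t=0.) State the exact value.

E[X^5] = M′′′′′(0) = 4993928

M_X(t) = 1/(9*(1 - 8*e^(t)/9))
M′(t) = 8*e^(t)/(64*e^(2*t) - 144*e^(t) + 81)
M′′(t) = (-64*e^(2*t) - 72*e^(t))/(512*e^(3*t) - 1728*e^(2*t) + 1944*e^(t) - 729)
M′′′(t) = (512*e^(3*t) + 2304*e^(2*t) + 648*e^(t))/(4096*e^(4*t) - 18432*e^(3*t) + 31104*e^(2*t) - 23328*e^(t) + 6561)
M′′′′(t) = (-4096*e^(4*t) - 50688*e^(3*t) - 57024*e^(2*t) - 5832*e^(t))/(32768*e^(5*t) - 184320*e^(4*t) + 414720*e^(3*t) - 466560*e^(2*t) + 262440*e^(t) - 59049)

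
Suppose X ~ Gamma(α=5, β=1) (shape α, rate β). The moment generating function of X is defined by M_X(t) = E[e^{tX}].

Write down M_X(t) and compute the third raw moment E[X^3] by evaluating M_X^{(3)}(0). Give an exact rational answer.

M_X(t) = (1 - t)^(-5)
M^(3)(t) = 210/(t^8 - 8*t^7 + 28*t^6 - 56*t^5 + 70*t^4 - 56*t^3 + 28*t^2 - 8*t + 1)

E[X^3] = M^(3)(0) = 210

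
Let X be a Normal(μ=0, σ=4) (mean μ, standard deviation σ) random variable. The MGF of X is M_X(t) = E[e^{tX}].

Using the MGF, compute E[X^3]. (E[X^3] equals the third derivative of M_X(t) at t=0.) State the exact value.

E[X^3] = D^3[M](0) = 0

M_X(t) = e^(8*t^2)
D^3[M](t) = 4096*t^3*e^(8*t^2) + 768*t*e^(8*t^2)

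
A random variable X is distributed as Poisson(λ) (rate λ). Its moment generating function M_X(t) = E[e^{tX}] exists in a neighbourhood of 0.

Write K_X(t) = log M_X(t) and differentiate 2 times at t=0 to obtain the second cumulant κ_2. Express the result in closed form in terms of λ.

M_X(t) = e^(λ*(e^(t) - 1))
K_X(t) = log M_X(t) = λ*(e^(t) - 1)
K′(t) = λ*e^(t)
K′′(t) = λ*e^(t)

κ_2 = K′′(0) = λ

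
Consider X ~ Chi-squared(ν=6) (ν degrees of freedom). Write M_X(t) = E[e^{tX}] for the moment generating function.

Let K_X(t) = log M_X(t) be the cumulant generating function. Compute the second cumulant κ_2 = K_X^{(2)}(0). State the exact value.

κ_2 = K^(2)(0) = 12

M_X(t) = (1 - 2*t)^(-3)
K_X(t) = log M_X(t) = -3*log(1 - 2*t)
K^(2)(t) = 12/(4*t^2 - 4*t + 1)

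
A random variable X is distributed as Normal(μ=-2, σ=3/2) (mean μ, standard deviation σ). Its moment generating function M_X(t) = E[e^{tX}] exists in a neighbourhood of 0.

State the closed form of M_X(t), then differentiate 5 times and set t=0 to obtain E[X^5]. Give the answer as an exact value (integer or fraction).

E[X^5] = d^5M/dt^5 |_{t=0} = -2911/8

M_X(t) = e^(9*t^2/8 - 2*t)
dM/dt = 9*t*e^(-2*t)*e^(9*t^2/8)/4 - 2*e^(-2*t)*e^(9*t^2/8)
d^2M/dt^2 = (81*t^2*e^(9*t^2/8) - 144*t*e^(9*t^2/8) + 100*e^(9*t^2/8))*e^(-2*t)/16
d^3M/dt^3 = (729*t^3*e^(9*t^2/8) - 1944*t^2*e^(9*t^2/8) + 2700*t*e^(9*t^2/8) - 1376*e^(9*t^2/8))*e^(-2*t)/64
d^4M/dt^4 = (6561*t^4*e^(9*t^2/8) - 23328*t^3*e^(9*t^2/8) + 48600*t^2*e^(9*t^2/8) - 49536*t*e^(9*t^2/8) + 21808*e^(9*t^2/8))*e^(-2*t)/256
d^5M/dt^5 = (59049*t^5*e^(9*t^2/8) - 262440*t^4*e^(9*t^2/8) + 729000*t^3*e^(9*t^2/8) - 1114560*t^2*e^(9*t^2/8) + 981360*t*e^(9*t^2/8) - 372608*e^(9*t^2/8))*e^(-2*t)/1024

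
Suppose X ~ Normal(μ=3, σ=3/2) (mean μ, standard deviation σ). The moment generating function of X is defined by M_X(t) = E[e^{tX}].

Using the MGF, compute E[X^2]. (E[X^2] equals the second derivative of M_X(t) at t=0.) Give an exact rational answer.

E[X^2] = D^2[M](0) = 45/4

M_X(t) = e^(9*t^2/8 + 3*t)
D^2[M](t) = 81*t^2*e^(3*t)*e^(9*t^2/8)/16 + 27*t*e^(3*t)*e^(9*t^2/8)/2 + 45*e^(3*t)*e^(9*t^2/8)/4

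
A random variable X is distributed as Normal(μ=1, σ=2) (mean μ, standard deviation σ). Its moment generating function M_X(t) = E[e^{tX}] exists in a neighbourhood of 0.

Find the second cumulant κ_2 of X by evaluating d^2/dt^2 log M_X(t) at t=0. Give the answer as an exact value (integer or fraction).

κ_2 = D^2[K](0) = 4

M_X(t) = e^(2*t^2 + t)
K_X(t) = log M_X(t) = 2*t^2 + t
D^2[K](t) = 4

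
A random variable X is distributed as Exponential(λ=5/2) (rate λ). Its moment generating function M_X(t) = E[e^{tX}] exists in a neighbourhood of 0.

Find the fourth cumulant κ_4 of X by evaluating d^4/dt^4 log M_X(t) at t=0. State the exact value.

κ_4 = D^4[K](0) = 96/625

M_X(t) = 5/(2*(5/2 - t))
K_X(t) = log M_X(t) = -log(5/2 - t) - log(2) + log(5)
D^4[K](t) = 96/(16*t^4 - 160*t^3 + 600*t^2 - 1000*t + 625)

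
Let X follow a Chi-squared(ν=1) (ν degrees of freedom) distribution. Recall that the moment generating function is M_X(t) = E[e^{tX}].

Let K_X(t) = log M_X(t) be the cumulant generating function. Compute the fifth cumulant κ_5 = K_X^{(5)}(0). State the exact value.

κ_5 = D^5[K](0) = 384

M_X(t) = 1/√(1 - 2*t)
K_X(t) = log M_X(t) = -log(1 - 2*t)/2
D^5[K](t) = -384/(32*t^5 - 80*t^4 + 80*t^3 - 40*t^2 + 10*t - 1)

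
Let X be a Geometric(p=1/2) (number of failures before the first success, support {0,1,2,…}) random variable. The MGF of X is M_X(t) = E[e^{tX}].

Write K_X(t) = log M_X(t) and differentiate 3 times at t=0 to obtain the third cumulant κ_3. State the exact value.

κ_3 = K^(3)(0) = 6

M_X(t) = 1/(2*(1 - e^(t)/2))
K_X(t) = log M_X(t) = -log(1 - e^(t)/2) - log(2)
K^(3)(t) = (-2*e^(2*t) - 4*e^(t))/(e^(3*t) - 6*e^(2*t) + 12*e^(t) - 8)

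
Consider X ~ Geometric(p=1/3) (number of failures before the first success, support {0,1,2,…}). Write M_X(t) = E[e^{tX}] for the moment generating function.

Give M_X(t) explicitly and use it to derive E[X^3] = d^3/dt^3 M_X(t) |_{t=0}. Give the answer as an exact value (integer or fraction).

M_X(t) = 1/(3*(1 - 2*e^(t)/3))
D^3[M](t) = (8*e^(3*t) + 48*e^(2*t) + 18*e^(t))/(16*e^(4*t) - 96*e^(3*t) + 216*e^(2*t) - 216*e^(t) + 81)

E[X^3] = D^3[M](0) = 74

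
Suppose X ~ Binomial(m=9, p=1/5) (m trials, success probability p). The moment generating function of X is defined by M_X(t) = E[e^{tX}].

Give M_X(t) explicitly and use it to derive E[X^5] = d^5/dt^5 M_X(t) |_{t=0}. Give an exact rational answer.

E[X^5] = D^5[M](0) = 124389/625

M_X(t) = (e^(t)/5 + 4/5)^9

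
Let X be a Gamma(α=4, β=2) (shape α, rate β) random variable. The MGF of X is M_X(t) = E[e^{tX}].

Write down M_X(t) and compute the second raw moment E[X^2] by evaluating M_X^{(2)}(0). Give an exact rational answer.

M_X(t) = 16/(2 - t)^4
dM/dt = -64/(t^5 - 10*t^4 + 40*t^3 - 80*t^2 + 80*t - 32)
d^2M/dt^2 = 320/(t^6 - 12*t^5 + 60*t^4 - 160*t^3 + 240*t^2 - 192*t + 64)

E[X^2] = d^2M/dt^2 |_{t=0} = 5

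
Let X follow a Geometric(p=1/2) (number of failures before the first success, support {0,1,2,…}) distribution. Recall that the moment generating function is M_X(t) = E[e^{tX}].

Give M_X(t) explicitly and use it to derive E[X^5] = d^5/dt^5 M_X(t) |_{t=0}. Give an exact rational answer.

E[X^5] = M^(5)(0) = 541

M_X(t) = 1/(2*(1 - e^(t)/2))
M^(5)(t) = (e^(5*t) + 52*e^(4*t) + 264*e^(3*t) + 208*e^(2*t) + 16*e^(t))/(e^(6*t) - 12*e^(5*t) + 60*e^(4*t) - 160*e^(3*t) + 240*e^(2*t) - 192*e^(t) + 64)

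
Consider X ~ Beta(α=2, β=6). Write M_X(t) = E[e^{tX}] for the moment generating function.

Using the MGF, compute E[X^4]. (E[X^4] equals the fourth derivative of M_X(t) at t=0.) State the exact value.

E[X^4] = M^(4)(0) = 1/66

M_X(t) = ₁F₁(2; 8; t)
M^(4)(t) = ₁F₁(6; 12; t)/66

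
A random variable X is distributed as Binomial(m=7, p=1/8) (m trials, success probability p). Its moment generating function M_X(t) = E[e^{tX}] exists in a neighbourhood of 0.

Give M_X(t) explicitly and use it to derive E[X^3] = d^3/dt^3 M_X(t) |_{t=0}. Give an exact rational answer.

E[X^3] = D^3[M](0) = 833/256

M_X(t) = (e^(t)/8 + 7/8)^7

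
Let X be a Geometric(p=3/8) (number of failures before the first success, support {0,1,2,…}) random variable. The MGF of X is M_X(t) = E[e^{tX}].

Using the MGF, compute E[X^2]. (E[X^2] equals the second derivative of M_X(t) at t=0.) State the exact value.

E[X^2] = M^(2)(0) = 65/9

M_X(t) = 3/(8*(1 - 5*e^(t)/8))
M^(2)(t) = (-75*e^(2*t) - 120*e^(t))/(125*e^(3*t) - 600*e^(2*t) + 960*e^(t) - 512)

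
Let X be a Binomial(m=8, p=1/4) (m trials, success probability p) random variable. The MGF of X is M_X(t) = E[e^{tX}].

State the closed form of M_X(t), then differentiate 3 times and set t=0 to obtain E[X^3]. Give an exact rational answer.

E[X^3] = M^(3)(0) = 71/4

M_X(t) = (e^(t)/4 + 3/4)^8
M^(3)(t) = e^(8*t)/128 + 1029*e^(7*t)/8192 + 1701*e^(6*t)/2048 + 23625*e^(5*t)/8192 + 2835*e^(4*t)/512 + 45927*e^(3*t)/8192 + 5103*e^(2*t)/2048 + 2187*e^(t)/8192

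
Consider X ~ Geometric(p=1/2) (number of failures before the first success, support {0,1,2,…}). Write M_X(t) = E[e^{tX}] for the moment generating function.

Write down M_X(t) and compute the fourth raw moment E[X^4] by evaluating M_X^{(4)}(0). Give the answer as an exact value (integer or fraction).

M_X(t) = 1/(2*(1 - e^(t)/2))
D^4[M](t) = (-e^(4*t) - 22*e^(3*t) - 44*e^(2*t) - 8*e^(t))/(e^(5*t) - 10*e^(4*t) + 40*e^(3*t) - 80*e^(2*t) + 80*e^(t) - 32)

E[X^4] = D^4[M](0) = 75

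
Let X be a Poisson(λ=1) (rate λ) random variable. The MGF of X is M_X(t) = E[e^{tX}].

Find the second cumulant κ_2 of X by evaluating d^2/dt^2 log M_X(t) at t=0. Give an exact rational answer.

M_X(t) = e^(e^(t) - 1)
K_X(t) = log M_X(t) = e^(t) - 1
D^2[K](t) = e^(t)

κ_2 = D^2[K](0) = 1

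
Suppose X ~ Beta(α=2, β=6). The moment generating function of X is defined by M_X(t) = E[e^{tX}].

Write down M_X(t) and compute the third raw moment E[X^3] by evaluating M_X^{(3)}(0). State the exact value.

E[X^3] = d^3M/dt^3 |_{t=0} = 1/30

M_X(t) = ₁F₁(2; 8; t)
dM/dt = ₁F₁(3; 9; t)/4
d^2M/dt^2 = ₁F₁(4; 10; t)/12
d^3M/dt^3 = ₁F₁(5; 11; t)/30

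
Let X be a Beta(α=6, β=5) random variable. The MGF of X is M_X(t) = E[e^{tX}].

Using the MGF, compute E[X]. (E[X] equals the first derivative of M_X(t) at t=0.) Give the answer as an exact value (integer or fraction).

E[X] = M^(1)(0) = 6/11

M_X(t) = ₁F₁(6; 11; t)
M^(1)(t) = 6*₁F₁(7; 12; t)/11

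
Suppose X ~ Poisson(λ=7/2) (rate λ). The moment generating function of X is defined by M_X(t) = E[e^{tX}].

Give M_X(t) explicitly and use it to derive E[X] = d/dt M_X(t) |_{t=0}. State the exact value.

M_X(t) = e^(7*e^(t)/2 - 7/2)
M^(1)(t) = 7*e^(-7/2)*e^(t)*e^(7*e^(t)/2)/2

E[X] = M^(1)(0) = 7/2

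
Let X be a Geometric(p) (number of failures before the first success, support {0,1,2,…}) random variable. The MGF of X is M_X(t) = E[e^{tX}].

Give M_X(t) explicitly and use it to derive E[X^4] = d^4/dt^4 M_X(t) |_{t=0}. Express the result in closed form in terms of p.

M_X(t) = p/(-(1 - p)*e^(t) + 1)

E[X^4] = D^4[M](0) = 1 - 15/p + 50/p^2 - 60/p^3 + 24/p^4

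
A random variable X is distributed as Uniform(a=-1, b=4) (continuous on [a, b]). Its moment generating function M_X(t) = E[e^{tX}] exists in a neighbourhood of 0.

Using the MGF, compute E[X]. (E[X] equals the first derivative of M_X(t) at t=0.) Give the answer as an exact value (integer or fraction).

M_X(t) = (e^(4*t) - e^(-t))/(5*t)
M^(1)(t) = (4*t*e^(5*t) + t - e^(5*t) + 1)*e^(-t)/(5*t^2)

E[X] = M^(1)(0) = 3/2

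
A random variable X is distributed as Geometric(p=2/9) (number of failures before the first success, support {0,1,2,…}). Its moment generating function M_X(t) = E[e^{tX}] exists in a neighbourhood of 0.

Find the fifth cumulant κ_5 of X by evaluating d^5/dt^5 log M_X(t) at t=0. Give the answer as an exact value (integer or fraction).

M_X(t) = 2/(9*(1 - 7*e^(t)/9))
K_X(t) = log M_X(t) = -log(1 - 7*e^(t)/9) - 2*log(3) + log(2)
dK/dt = -7*e^(t)/(7*e^(t) - 9)
d^2K/dt^2 = 63*e^(t)/(49*e^(2*t) - 126*e^(t) + 81)
d^3K/dt^3 = (-441*e^(2*t) - 567*e^(t))/(343*e^(3*t) - 1323*e^(2*t) + 1701*e^(t) - 729)
d^4K/dt^4 = (3087*e^(3*t) + 15876*e^(2*t) + 5103*e^(t))/(2401*e^(4*t) - 12348*e^(3*t) + 23814*e^(2*t) - 20412*e^(t) + 6561)
d^5K/dt^5 = (-21609*e^(4*t) - 305613*e^(3*t) - 392931*e^(2*t) - 45927*e^(t))/(16807*e^(5*t) - 108045*e^(4*t) + 277830*e^(3*t) - 357210*e^(2*t) + 229635*e^(t) - 59049)

κ_5 = d^5K/dt^5 |_{t=0} = 23940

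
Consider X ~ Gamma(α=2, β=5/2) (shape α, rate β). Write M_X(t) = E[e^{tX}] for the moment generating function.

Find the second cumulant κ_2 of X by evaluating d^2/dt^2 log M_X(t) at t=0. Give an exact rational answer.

M_X(t) = 25/(4*(5/2 - t)^2)
K_X(t) = log M_X(t) = -2*log(5/2 - t) - 2*log(2) + 2*log(5)
K′(t) = -4/(2*t - 5)
K′′(t) = 8/(4*t^2 - 20*t + 25)

κ_2 = K′′(0) = 8/25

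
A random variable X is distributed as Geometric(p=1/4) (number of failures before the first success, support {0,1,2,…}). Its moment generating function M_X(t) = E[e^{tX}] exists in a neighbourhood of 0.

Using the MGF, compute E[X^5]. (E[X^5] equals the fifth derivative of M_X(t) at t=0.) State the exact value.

M_X(t) = 1/(4*(1 - 3*e^(t)/4))
dM/dt = 3*e^(t)/(9*e^(2*t) - 24*e^(t) + 16)
d^2M/dt^2 = (-9*e^(2*t) - 12*e^(t))/(27*e^(3*t) - 108*e^(2*t) + 144*e^(t) - 64)
d^3M/dt^3 = (27*e^(3*t) + 144*e^(2*t) + 48*e^(t))/(81*e^(4*t) - 432*e^(3*t) + 864*e^(2*t) - 768*e^(t) + 256)
d^4M/dt^4 = (-81*e^(4*t) - 1188*e^(3*t) - 1584*e^(2*t) - 192*e^(t))/(243*e^(5*t) - 1620*e^(4*t) + 4320*e^(3*t) - 5760*e^(2*t) + 3840*e^(t) - 1024)

E[X^5] = d^5M/dt^5 |_{t=0} = 52923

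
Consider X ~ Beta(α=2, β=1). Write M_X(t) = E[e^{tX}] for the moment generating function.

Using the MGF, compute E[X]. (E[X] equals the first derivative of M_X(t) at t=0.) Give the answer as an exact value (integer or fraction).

M_X(t) = ₁F₁(2; 3; t)
M^(1)(t) = 2*₁F₁(3; 4; t)/3

E[X] = M^(1)(0) = 2/3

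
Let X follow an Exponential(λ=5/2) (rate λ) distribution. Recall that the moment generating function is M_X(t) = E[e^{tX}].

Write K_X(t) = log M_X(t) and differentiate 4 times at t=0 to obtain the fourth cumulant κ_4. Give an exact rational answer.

M_X(t) = 5/(2*(5/2 - t))
K_X(t) = log M_X(t) = -log(5/2 - t) - log(2) + log(5)
D^4[K](t) = 96/(16*t^4 - 160*t^3 + 600*t^2 - 1000*t + 625)

κ_4 = D^4[K](0) = 96/625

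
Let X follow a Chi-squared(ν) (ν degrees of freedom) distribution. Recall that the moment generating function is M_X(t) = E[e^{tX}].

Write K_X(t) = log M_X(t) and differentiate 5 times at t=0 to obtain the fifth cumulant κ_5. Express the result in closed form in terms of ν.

κ_5 = D^5[K](0) = 384*ν

M_X(t) = (1 - 2*t)^(-ν/2)
K_X(t) = log M_X(t) = -ν*log(1 - 2*t)/2
D^5[K](t) = -384*ν/(32*t^5 - 80*t^4 + 80*t^3 - 40*t^2 + 10*t - 1)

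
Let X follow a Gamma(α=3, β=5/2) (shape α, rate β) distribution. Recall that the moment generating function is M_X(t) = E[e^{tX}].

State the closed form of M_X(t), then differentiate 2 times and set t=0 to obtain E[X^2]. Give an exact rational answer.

E[X^2] = M^(2)(0) = 48/25

M_X(t) = 125/(8*(5/2 - t)^3)
M^(2)(t) = -6000/(32*t^5 - 400*t^4 + 2000*t^3 - 5000*t^2 + 6250*t - 3125)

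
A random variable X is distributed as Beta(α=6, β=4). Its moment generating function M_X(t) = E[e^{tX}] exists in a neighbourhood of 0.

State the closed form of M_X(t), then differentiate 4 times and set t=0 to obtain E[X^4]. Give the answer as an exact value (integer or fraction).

M_X(t) = ₁F₁(6; 10; t)
dM/dt = 3*₁F₁(7; 11; t)/5
d^2M/dt^2 = 21*₁F₁(8; 12; t)/55
d^3M/dt^3 = 14*₁F₁(9; 13; t)/55
d^4M/dt^4 = 126*₁F₁(10; 14; t)/715

E[X^4] = d^4M/dt^4 |_{t=0} = 126/715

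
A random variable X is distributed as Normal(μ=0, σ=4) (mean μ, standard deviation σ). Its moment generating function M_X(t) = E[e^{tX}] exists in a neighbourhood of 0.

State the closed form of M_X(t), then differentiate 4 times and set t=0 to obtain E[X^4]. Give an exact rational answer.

E[X^4] = d^4M/dt^4 |_{t=0} = 768

M_X(t) = e^(8*t^2)
dM/dt = 16*t*e^(8*t^2)
d^2M/dt^2 = 256*t^2*e^(8*t^2) + 16*e^(8*t^2)
d^3M/dt^3 = 4096*t^3*e^(8*t^2) + 768*t*e^(8*t^2)
d^4M/dt^4 = 65536*t^4*e^(8*t^2) + 24576*t^2*e^(8*t^2) + 768*e^(8*t^2)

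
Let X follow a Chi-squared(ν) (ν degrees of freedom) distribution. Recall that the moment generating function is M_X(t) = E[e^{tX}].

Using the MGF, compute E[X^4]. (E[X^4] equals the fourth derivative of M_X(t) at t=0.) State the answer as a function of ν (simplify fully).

M_X(t) = (1 - 2*t)^(-ν/2)
D^4[M](t) = (ν^4 + 12*ν^3 + 44*ν^2 + 48*ν)/(16*t^4*(1 - 2*t)^(ν/2) - 32*t^3*(1 - 2*t)^(ν/2) + 24*t^2*(1 - 2*t)^(ν/2) - 8*t*(1 - 2*t)^(ν/2) + (1 - 2*t)^(ν/2))

E[X^4] = D^4[M](0) = ν*(ν^3 + 12*ν^2 + 44*ν + 48)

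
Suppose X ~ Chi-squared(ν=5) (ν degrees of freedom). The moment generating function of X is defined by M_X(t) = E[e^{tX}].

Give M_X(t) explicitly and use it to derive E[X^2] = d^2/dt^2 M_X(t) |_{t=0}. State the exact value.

E[X^2] = M′′(0) = 35

M_X(t) = (1 - 2*t)^(-5/2)
M′(t) = -5/(8*t^3*√(1 - 2*t) - 12*t^2*√(1 - 2*t) + 6*t*√(1 - 2*t) - √(1 - 2*t))
M′′(t) = 35/(16*t^4*√(1 - 2*t) - 32*t^3*√(1 - 2*t) + 24*t^2*√(1 - 2*t) - 8*t*√(1 - 2*t) + √(1 - 2*t))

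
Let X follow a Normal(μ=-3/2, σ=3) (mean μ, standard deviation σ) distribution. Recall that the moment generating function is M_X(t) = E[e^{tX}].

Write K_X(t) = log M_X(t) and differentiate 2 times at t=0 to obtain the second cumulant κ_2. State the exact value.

κ_2 = D^2[K](0) = 9

M_X(t) = e^(9*t^2/2 - 3*t/2)
K_X(t) = log M_X(t) = 9*t^2/2 - 3*t/2
D^2[K](t) = 9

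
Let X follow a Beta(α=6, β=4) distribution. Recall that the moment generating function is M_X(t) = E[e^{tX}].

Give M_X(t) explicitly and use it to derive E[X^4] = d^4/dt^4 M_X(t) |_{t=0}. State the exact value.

M_X(t) = ₁F₁(6; 10; t)
M^(4)(t) = 126*₁F₁(10; 14; t)/715

E[X^4] = M^(4)(0) = 126/715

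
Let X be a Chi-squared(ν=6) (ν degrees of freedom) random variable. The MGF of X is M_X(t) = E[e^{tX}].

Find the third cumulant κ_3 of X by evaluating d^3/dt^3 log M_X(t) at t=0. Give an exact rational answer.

κ_3 = K′′′(0) = 48

M_X(t) = (1 - 2*t)^(-3)
K_X(t) = log M_X(t) = -3*log(1 - 2*t)
K′(t) = -6/(2*t - 1)
K′′(t) = 12/(4*t^2 - 4*t + 1)
K′′′(t) = -48/(8*t^3 - 12*t^2 + 6*t - 1)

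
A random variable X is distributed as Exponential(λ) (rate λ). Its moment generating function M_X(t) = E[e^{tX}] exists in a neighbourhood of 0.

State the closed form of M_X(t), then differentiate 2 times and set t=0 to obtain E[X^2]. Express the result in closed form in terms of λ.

M_X(t) = λ/(λ - t)
D^2[M](t) = -2*λ/(-λ^3 + 3*λ^2*t - 3*λ*t^2 + t^3)

E[X^2] = D^2[M](0) = 2/λ^2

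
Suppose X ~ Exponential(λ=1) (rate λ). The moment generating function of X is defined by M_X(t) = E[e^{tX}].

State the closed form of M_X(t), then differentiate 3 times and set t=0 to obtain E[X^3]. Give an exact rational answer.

M_X(t) = 1/(1 - t)
M′(t) = 1/(t^2 - 2*t + 1)
M′′(t) = -2/(t^3 - 3*t^2 + 3*t - 1)
M′′′(t) = 6/(t^4 - 4*t^3 + 6*t^2 - 4*t + 1)

E[X^3] = M′′′(0) = 6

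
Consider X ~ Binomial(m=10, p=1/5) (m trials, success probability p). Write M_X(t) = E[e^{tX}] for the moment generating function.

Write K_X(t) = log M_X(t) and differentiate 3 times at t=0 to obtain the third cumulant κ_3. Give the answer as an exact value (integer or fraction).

M_X(t) = (e^(t)/5 + 4/5)^10
K_X(t) = log M_X(t) = 10*log(e^(t)/5 + 4/5)
K^(3)(t) = (-40*e^(2*t) + 160*e^(t))/(e^(3*t) + 12*e^(2*t) + 48*e^(t) + 64)

κ_3 = K^(3)(0) = 24/25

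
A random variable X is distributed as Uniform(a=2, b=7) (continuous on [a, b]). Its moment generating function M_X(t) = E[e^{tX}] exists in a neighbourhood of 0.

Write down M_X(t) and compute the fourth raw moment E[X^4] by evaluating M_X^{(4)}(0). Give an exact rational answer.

M_X(t) = (e^(7*t) - e^(2*t))/(5*t)
M′(t) = (7*t*e^(7*t) - 2*t*e^(2*t) - e^(7*t) + e^(2*t))/(5*t^2)
M′′(t) = (49*t^2*e^(7*t) - 4*t^2*e^(2*t) - 14*t*e^(7*t) + 4*t*e^(2*t) + 2*e^(7*t) - 2*e^(2*t))/(5*t^3)
M′′′(t) = (343*t^3*e^(7*t) - 8*t^3*e^(2*t) - 147*t^2*e^(7*t) + 12*t^2*e^(2*t) + 42*t*e^(7*t) - 12*t*e^(2*t) - 6*e^(7*t) + 6*e^(2*t))/(5*t^4)

E[X^4] = M′′′′(0) = 671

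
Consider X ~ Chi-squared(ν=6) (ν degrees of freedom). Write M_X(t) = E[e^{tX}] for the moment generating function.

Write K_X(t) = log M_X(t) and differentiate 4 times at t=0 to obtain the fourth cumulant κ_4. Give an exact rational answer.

M_X(t) = (1 - 2*t)^(-3)
K_X(t) = log M_X(t) = -3*log(1 - 2*t)
K^(4)(t) = 288/(16*t^4 - 32*t^3 + 24*t^2 - 8*t + 1)

κ_4 = K^(4)(0) = 288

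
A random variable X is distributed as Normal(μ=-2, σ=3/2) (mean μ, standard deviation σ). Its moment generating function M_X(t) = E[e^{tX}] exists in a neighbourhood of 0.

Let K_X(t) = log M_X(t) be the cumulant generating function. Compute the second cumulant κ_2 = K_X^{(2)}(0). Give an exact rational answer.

M_X(t) = e^(9*t^2/8 - 2*t)
K_X(t) = log M_X(t) = 9*t^2/8 - 2*t
dK/dt = 9*t/4 - 2
d^2K/dt^2 = 9/4

κ_2 = d^2K/dt^2 |_{t=0} = 9/4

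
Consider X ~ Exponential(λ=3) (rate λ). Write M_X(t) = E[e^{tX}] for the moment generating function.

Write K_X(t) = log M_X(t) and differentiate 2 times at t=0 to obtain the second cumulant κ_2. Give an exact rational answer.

M_X(t) = 3/(3 - t)
K_X(t) = log M_X(t) = -log(3 - t) + log(3)
D^2[K](t) = 1/(t^2 - 6*t + 9)

κ_2 = D^2[K](0) = 1/9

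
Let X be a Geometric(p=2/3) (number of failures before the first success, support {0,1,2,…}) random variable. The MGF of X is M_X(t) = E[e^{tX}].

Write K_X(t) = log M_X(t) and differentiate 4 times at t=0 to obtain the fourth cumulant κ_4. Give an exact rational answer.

M_X(t) = 2/(3*(1 - e^(t)/3))
K_X(t) = log M_X(t) = -log(1 - e^(t)/3) - log(3) + log(2)
dK/dt = -e^(t)/(e^(t) - 3)
d^2K/dt^2 = 3*e^(t)/(e^(2*t) - 6*e^(t) + 9)
d^3K/dt^3 = (-3*e^(2*t) - 9*e^(t))/(e^(3*t) - 9*e^(2*t) + 27*e^(t) - 27)
d^4K/dt^4 = (3*e^(3*t) + 36*e^(2*t) + 27*e^(t))/(e^(4*t) - 12*e^(3*t) + 54*e^(2*t) - 108*e^(t) + 81)

κ_4 = d^4K/dt^4 |_{t=0} = 33/8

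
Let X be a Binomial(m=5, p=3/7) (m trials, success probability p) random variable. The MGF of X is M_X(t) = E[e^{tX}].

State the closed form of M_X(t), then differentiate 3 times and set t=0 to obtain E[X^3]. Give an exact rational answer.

E[X^3] = D^3[M](0) = 6135/343

M_X(t) = (3*e^(t)/7 + 4/7)^5
D^3[M](t) = 30375*e^(5*t)/16807 + 103680*e^(4*t)/16807 + 116640*e^(3*t)/16807 + 46080*e^(2*t)/16807 + 3840*e^(t)/16807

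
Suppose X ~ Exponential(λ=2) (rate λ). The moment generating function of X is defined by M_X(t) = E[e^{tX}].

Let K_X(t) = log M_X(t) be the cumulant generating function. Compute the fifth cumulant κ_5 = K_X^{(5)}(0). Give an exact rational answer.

κ_5 = K^(5)(0) = 3/4

M_X(t) = 2/(2 - t)
K_X(t) = log M_X(t) = -log(2 - t) + log(2)
K^(5)(t) = -24/(t^5 - 10*t^4 + 40*t^3 - 80*t^2 + 80*t - 32)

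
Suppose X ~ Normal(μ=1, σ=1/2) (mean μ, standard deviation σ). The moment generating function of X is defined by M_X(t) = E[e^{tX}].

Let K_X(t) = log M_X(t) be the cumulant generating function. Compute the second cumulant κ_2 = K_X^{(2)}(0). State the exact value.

M_X(t) = e^(t^2/8 + t)
K_X(t) = log M_X(t) = t^2/8 + t
K^(2)(t) = 1/4

κ_2 = K^(2)(0) = 1/4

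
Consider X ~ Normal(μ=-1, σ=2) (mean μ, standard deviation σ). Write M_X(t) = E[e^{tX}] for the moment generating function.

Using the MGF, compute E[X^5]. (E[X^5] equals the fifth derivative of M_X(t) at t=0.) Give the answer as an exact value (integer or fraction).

E[X^5] = M′′′′′(0) = -281

M_X(t) = e^(2*t^2 - t)
M′(t) = 4*t*e^(-t)*e^(2*t^2) - e^(-t)*e^(2*t^2)
M′′(t) = (16*t^2*e^(2*t^2) - 8*t*e^(2*t^2) + 5*e^(2*t^2))*e^(-t)
M′′′(t) = (64*t^3*e^(2*t^2) - 48*t^2*e^(2*t^2) + 60*t*e^(2*t^2) - 13*e^(2*t^2))*e^(-t)
M′′′′(t) = (256*t^4*e^(2*t^2) - 256*t^3*e^(2*t^2) + 480*t^2*e^(2*t^2) - 208*t*e^(2*t^2) + 73*e^(2*t^2))*e^(-t)
M′′′′′(t) = (1024*t^5*e^(2*t^2) - 1280*t^4*e^(2*t^2) + 3200*t^3*e^(2*t^2) - 2080*t^2*e^(2*t^2) + 1460*t*e^(2*t^2) - 281*e^(2*t^2))*e^(-t)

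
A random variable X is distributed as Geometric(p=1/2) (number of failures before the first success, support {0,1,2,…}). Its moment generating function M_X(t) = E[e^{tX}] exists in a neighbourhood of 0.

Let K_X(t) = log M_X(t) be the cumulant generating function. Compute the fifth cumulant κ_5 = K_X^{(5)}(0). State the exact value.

M_X(t) = 1/(2*(1 - e^(t)/2))
K_X(t) = log M_X(t) = -log(1 - e^(t)/2) - log(2)
K^(5)(t) = (-2*e^(4*t) - 44*e^(3*t) - 88*e^(2*t) - 16*e^(t))/(e^(5*t) - 10*e^(4*t) + 40*e^(3*t) - 80*e^(2*t) + 80*e^(t) - 32)

κ_5 = K^(5)(0) = 150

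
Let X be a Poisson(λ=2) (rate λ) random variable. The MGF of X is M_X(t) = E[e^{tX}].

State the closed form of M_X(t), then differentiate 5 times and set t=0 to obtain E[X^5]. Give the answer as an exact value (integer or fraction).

M_X(t) = e^(2*e^(t) - 2)
M′(t) = 2*e^(-2)*e^(t)*e^(2*e^(t))
M′′(t) = (4*e^(2*t)*e^(2*e^(t)) + 2*e^(t)*e^(2*e^(t)))*e^(-2)
M′′′(t) = (8*e^(3*t)*e^(2*e^(t)) + 12*e^(2*t)*e^(2*e^(t)) + 2*e^(t)*e^(2*e^(t)))*e^(-2)
M′′′′(t) = (16*e^(4*t)*e^(2*e^(t)) + 48*e^(3*t)*e^(2*e^(t)) + 28*e^(2*t)*e^(2*e^(t)) + 2*e^(t)*e^(2*e^(t)))*e^(-2)
M′′′′′(t) = (32*e^(5*t)*e^(2*e^(t)) + 160*e^(4*t)*e^(2*e^(t)) + 200*e^(3*t)*e^(2*e^(t)) + 60*e^(2*t)*e^(2*e^(t)) + 2*e^(t)*e^(2*e^(t)))*e^(-2)

E[X^5] = M′′′′′(0) = 454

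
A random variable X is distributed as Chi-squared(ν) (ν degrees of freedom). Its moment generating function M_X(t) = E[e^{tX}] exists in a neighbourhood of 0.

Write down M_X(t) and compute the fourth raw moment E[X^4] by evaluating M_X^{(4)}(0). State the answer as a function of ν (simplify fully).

E[X^4] = d^4M/dt^4 |_{t=0} = ν*(ν^3 + 12*ν^2 + 44*ν + 48)

M_X(t) = (1 - 2*t)^(-ν/2)
dM/dt = -ν/(2*t*(1 - 2*t)^(ν/2) - (1 - 2*t)^(ν/2))
d^2M/dt^2 = (ν^2 + 2*ν)/(4*t^2*(1 - 2*t)^(ν/2) - 4*t*(1 - 2*t)^(ν/2) + (1 - 2*t)^(ν/2))
d^3M/dt^3 = (-ν^3 - 6*ν^2 - 8*ν)/(8*t^3*(1 - 2*t)^(ν/2) - 12*t^2*(1 - 2*t)^(ν/2) + 6*t*(1 - 2*t)^(ν/2) - (1 - 2*t)^(ν/2))
d^4M/dt^4 = (ν^4 + 12*ν^3 + 44*ν^2 + 48*ν)/(16*t^4*(1 - 2*t)^(ν/2) - 32*t^3*(1 - 2*t)^(ν/2) + 24*t^2*(1 - 2*t)^(ν/2) - 8*t*(1 - 2*t)^(ν/2) + (1 - 2*t)^(ν/2))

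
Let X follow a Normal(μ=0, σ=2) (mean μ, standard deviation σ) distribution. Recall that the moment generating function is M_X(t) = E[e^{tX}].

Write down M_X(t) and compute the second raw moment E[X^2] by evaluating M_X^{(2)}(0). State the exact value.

E[X^2] = M′′(0) = 4

M_X(t) = e^(2*t^2)
M′(t) = 4*t*e^(2*t^2)
M′′(t) = 16*t^2*e^(2*t^2) + 4*e^(2*t^2)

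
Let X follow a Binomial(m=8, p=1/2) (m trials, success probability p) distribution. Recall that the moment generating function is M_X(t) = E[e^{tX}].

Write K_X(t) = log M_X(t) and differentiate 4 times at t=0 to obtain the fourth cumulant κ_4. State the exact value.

κ_4 = d^4K/dt^4 |_{t=0} = -1

M_X(t) = (e^(t)/2 + 1/2)^8
K_X(t) = log M_X(t) = 8*log(e^(t)/2 + 1/2)
dK/dt = 8*e^(t)/(e^(t) + 1)
d^2K/dt^2 = 8*e^(t)/(e^(2*t) + 2*e^(t) + 1)
d^3K/dt^3 = (-8*e^(2*t) + 8*e^(t))/(e^(3*t) + 3*e^(2*t) + 3*e^(t) + 1)
d^4K/dt^4 = (8*e^(3*t) - 32*e^(2*t) + 8*e^(t))/(e^(4*t) + 4*e^(3*t) + 6*e^(2*t) + 4*e^(t) + 1)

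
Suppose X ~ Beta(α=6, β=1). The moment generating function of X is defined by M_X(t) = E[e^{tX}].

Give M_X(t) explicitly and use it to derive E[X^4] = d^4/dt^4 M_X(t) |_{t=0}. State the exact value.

E[X^4] = d^4M/dt^4 |_{t=0} = 3/5

M_X(t) = ₁F₁(6; 7; t)
dM/dt = 6*₁F₁(7; 8; t)/7
d^2M/dt^2 = 3*₁F₁(8; 9; t)/4
d^3M/dt^3 = 2*₁F₁(9; 10; t)/3
d^4M/dt^4 = 3*₁F₁(10; 11; t)/5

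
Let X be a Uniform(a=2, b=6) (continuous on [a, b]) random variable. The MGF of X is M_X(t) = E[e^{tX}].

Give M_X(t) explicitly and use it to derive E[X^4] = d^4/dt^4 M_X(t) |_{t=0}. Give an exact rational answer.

E[X^4] = M^(4)(0) = 1936/5

M_X(t) = (e^(6*t) - e^(2*t))/(4*t)
M^(4)(t) = (324*t^4*e^(6*t) - 4*t^4*e^(2*t) - 216*t^3*e^(6*t) + 8*t^3*e^(2*t) + 108*t^2*e^(6*t) - 12*t^2*e^(2*t) - 36*t*e^(6*t) + 12*t*e^(2*t) + 6*e^(6*t) - 6*e^(2*t))/t^5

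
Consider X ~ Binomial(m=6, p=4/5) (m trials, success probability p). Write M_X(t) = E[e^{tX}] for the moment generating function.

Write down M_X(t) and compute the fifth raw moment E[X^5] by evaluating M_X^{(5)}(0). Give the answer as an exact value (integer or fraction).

M_X(t) = (4*e^(t)/5 + 1/5)^6
D^5[M](t) = 31850496*e^(6*t)/15625 + 6144*e^(5*t)/5 + 786432*e^(4*t)/3125 + 62208*e^(3*t)/3125 + 1536*e^(2*t)/3125 + 24*e^(t)/15625

E[X^5] = D^5[M](0) = 2212056/625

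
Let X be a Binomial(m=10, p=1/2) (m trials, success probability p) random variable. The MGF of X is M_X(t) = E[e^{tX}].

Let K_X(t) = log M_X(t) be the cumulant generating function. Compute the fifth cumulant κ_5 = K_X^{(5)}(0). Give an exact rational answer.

M_X(t) = (e^(t)/2 + 1/2)^10
K_X(t) = log M_X(t) = 10*log(e^(t)/2 + 1/2)
dK/dt = 10*e^(t)/(e^(t) + 1)
d^2K/dt^2 = 10*e^(t)/(e^(2*t) + 2*e^(t) + 1)
d^3K/dt^3 = (-10*e^(2*t) + 10*e^(t))/(e^(3*t) + 3*e^(2*t) + 3*e^(t) + 1)
d^4K/dt^4 = (10*e^(3*t) - 40*e^(2*t) + 10*e^(t))/(e^(4*t) + 4*e^(3*t) + 6*e^(2*t) + 4*e^(t) + 1)
d^5K/dt^5 = (-10*e^(4*t) + 110*e^(3*t) - 110*e^(2*t) + 10*e^(t))/(e^(5*t) + 5*e^(4*t) + 10*e^(3*t) + 10*e^(2*t) + 5*e^(t) + 1)

κ_5 = d^5K/dt^5 |_{t=0} = 0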